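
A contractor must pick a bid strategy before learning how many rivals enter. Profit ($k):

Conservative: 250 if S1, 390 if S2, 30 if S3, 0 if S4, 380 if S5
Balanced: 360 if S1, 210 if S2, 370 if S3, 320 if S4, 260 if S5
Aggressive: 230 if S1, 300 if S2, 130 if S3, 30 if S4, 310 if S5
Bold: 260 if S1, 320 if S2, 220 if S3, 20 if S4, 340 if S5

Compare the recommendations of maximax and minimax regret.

maximax → Conservative; minimax regret → Balanced (disagree)

Row maxima: Conservative=390, Balanced=370, Aggressive=310, Bold=340
Best best-case = 390 → Conservative.
Column bests: S1=360, S2=390, S3=370, S4=320, S5=380.
Conservative regrets: 110, 0, 340, 320, 0 → max 340
Balanced regrets: 0, 180, 0, 0, 120 → max 180
Aggressive regrets: 130, 90, 240, 290, 70 → max 290
Bold regrets: 100, 70, 150, 300, 40 → max 300
Smallest max regret = 180 → Balanced.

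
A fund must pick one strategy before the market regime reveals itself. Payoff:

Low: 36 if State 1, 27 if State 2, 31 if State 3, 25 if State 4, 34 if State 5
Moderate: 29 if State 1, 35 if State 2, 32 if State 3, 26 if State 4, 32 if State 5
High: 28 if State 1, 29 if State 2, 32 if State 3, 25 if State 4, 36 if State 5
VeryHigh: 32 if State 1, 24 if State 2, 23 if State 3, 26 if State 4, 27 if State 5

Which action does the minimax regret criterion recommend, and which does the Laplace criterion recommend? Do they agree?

minimax regret → Moderate; laplace → Moderate (agree)

Column bests: State 1=36, State 2=35, State 3=32, State 4=26, State 5=36.
Low regrets: 0, 8, 1, 1, 2 → max 8
Moderate regrets: 7, 0, 0, 0, 4 → max 7
High regrets: 8, 6, 0, 1, 0 → max 8
VeryHigh regrets: 4, 11, 9, 0, 9 → max 11
Smallest max regret = 7 → Moderate.
Row averages: Low=30.6, Moderate=30.8, High=30, VeryHigh=26.4
Highest average = 30.8 → Moderate.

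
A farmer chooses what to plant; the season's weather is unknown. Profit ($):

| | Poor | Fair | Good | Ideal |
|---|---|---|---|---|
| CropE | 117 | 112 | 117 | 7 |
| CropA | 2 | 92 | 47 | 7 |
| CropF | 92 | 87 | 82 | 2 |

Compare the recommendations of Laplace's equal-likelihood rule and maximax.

Row averages: CropE=88.25, CropA=37, CropF=65.75
Highest average = 88.25 → CropE.
Row maxima: CropE=117, CropA=92, CropF=92
Best best-case = 117 → CropE.

laplace → CropE; maximax → CropE (agree)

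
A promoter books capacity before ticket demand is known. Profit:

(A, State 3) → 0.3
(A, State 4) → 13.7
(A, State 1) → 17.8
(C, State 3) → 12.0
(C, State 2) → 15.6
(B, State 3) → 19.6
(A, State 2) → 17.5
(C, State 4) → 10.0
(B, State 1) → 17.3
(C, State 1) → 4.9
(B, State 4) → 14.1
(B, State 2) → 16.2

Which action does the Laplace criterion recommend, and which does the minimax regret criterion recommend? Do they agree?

laplace → B; minimax regret → B (agree)

Row averages: A=12.325, B=16.8, C=10.625
Highest average = 16.8 → B.
Column bests: State 1=17.8, State 2=17.5, State 3=19.6, State 4=14.1.
A regrets: 0.0, 0.0, 19.3, 0.4 → max 19.3
B regrets: 0.5, 1.3, 0.0, 0.0 → max 1.3
C regrets: 12.9, 1.9, 7.6, 4.1 → max 12.9
Smallest max regret = 1.3 → B.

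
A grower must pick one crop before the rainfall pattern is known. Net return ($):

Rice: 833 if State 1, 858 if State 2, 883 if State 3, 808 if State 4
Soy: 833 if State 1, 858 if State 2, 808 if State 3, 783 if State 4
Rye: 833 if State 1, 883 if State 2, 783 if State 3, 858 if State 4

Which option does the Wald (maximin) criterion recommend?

Row minima: Rice=808, Soy=783, Rye=783
Best worst-case = 808 → Rice.

Rice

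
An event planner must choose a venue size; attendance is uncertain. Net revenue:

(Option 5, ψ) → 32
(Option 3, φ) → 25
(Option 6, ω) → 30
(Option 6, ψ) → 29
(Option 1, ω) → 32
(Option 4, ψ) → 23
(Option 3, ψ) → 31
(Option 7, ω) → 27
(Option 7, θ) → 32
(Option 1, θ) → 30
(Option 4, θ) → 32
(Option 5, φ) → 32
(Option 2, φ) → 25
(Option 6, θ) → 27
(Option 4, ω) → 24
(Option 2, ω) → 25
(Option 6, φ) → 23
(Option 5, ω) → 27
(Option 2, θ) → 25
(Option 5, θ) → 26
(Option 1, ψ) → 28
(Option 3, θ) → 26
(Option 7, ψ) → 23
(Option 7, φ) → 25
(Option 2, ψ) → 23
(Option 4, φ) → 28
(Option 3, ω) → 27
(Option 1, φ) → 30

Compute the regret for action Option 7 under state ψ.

Best payoff under ψ is 32.
Regret = 32 − 23 = 9.

9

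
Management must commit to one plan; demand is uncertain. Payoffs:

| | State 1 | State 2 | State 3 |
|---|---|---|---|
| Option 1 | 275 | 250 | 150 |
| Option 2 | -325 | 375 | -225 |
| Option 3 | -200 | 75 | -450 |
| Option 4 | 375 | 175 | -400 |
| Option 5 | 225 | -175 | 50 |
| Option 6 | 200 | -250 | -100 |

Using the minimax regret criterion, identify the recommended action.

Column bests: State 1=375, State 2=375, State 3=150.
Option 1 regrets: 100, 125, 0 → max 125
Option 2 regrets: 700, 0, 375 → max 700
Option 3 regrets: 575, 300, 600 → max 600
Option 4 regrets: 0, 200, 550 → max 550
Option 5 regrets: 150, 550, 100 → max 550
Option 6 regrets: 175, 625, 250 → max 625
Smallest max regret = 125 → Option 1.

Option 1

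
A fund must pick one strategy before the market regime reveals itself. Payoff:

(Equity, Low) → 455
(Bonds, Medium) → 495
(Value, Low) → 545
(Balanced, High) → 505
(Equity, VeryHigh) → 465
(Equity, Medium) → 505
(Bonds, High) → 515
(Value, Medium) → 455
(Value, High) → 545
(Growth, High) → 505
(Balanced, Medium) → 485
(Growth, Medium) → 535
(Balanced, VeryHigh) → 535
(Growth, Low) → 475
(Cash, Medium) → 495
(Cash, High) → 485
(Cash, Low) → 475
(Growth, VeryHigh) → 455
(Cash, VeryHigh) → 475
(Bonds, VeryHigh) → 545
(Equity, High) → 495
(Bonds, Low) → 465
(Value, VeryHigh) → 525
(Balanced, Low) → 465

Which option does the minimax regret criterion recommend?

Cash

Column bests: Low=545, Medium=535, High=545, VeryHigh=545.
Equity regrets: 90, 30, 50, 80 → max 90
Bonds regrets: 80, 40, 30, 0 → max 80
Balanced regrets: 80, 50, 40, 10 → max 80
Growth regrets: 70, 0, 40, 90 → max 90
Cash regrets: 70, 40, 60, 70 → max 70
Value regrets: 0, 80, 0, 20 → max 80
Smallest max regret = 70 → Cash.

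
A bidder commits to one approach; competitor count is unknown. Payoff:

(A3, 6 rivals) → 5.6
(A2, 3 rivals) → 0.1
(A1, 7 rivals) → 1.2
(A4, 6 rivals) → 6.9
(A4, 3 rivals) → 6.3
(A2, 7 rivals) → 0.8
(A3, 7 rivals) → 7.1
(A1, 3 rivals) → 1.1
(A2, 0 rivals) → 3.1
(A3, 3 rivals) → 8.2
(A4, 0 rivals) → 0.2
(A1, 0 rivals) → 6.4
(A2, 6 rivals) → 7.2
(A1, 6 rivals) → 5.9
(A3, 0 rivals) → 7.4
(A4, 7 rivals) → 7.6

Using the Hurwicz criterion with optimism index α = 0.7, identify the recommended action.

A1: 0.7·6.4 + 0.3·1.1 = 4.81
A2: 0.7·7.2 + 0.3·0.1 = 5.07
A3: 0.7·8.2 + 0.3·5.6 = 7.42
A4: 0.7·7.6 + 0.3·0.2 = 5.38
Highest Hurwicz score = 7.42 → A3.

A3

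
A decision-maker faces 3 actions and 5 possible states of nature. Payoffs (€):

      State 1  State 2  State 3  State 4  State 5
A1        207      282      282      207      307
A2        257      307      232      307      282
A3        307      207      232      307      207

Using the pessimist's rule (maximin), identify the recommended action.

Row minima: A1=207, A2=232, A3=207
Best worst-case = 232 → A2.

A2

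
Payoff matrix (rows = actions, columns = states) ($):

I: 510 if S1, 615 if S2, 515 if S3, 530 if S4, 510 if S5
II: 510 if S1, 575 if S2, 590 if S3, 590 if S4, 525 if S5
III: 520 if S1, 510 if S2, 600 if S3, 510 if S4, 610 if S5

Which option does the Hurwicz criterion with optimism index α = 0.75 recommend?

I: 0.75·615 + 0.25·510 = 588.75
II: 0.75·590 + 0.25·510 = 570
III: 0.75·610 + 0.25·510 = 585
Highest Hurwicz score = 588.75 → I.

I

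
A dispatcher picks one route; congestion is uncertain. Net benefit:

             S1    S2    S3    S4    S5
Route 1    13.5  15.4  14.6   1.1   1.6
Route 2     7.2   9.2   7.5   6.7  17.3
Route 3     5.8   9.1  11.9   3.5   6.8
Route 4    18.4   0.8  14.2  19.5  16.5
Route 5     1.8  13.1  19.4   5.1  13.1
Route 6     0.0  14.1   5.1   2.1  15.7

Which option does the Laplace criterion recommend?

Row averages: Route 1=9.24, Route 2=9.58, Route 3=7.42, Route 4=13.88, Route 5=10.5, Route 6=7.4
Highest average = 13.88 → Route 4.

Route 4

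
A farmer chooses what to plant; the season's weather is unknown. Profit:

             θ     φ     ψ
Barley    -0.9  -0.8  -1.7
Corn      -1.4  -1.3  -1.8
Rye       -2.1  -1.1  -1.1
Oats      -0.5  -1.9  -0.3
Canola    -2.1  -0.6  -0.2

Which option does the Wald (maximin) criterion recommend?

Row minima: Barley=-1.7, Corn=-1.8, Rye=-2.1, Oats=-1.9, Canola=-2.1
Best worst-case = -1.7 → Barley.

Barley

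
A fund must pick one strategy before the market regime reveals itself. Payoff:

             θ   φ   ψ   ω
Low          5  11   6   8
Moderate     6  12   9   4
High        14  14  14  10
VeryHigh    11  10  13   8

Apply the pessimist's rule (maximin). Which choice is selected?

High

Row minima: Low=5, Moderate=4, High=10, VeryHigh=8
Best worst-case = 10 → High.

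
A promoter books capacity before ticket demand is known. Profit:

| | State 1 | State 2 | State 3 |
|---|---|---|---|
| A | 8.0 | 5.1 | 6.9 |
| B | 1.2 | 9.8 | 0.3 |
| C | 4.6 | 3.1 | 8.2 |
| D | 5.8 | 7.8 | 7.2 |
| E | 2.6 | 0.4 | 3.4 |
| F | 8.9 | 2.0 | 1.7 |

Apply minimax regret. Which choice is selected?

Column bests: State 1=8.9, State 2=9.8, State 3=8.2.
A regrets: 0.9, 4.7, 1.3 → max 4.7
B regrets: 7.7, 0.0, 7.9 → max 7.9
C regrets: 4.3, 6.7, 0.0 → max 6.7
D regrets: 3.1, 2.0, 1.0 → max 3.1
E regrets: 6.3, 9.4, 4.8 → max 9.4
F regrets: 0.0, 7.8, 6.5 → max 7.8
Smallest max regret = 3.1 → D.

D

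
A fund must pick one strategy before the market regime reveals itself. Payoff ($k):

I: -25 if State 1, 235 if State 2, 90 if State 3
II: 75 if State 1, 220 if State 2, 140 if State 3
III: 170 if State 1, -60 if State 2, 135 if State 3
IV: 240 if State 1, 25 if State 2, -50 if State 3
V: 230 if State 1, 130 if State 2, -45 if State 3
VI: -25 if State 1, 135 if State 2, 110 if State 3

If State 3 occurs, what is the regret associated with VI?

Best payoff under State 3 is 140.
Regret = 140 − 110 = 30.

30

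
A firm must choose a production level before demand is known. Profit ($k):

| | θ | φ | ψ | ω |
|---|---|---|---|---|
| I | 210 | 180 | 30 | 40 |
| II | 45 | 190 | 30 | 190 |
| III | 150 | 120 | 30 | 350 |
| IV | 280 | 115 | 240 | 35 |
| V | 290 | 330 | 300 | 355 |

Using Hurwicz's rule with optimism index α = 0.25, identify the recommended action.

I: 0.25·210 + 0.75·30 = 75
II: 0.25·190 + 0.75·30 = 70
III: 0.25·350 + 0.75·30 = 110
IV: 0.25·280 + 0.75·35 = 96.25
V: 0.25·355 + 0.75·290 = 306.25
Highest Hurwicz score = 306.25 → V.

V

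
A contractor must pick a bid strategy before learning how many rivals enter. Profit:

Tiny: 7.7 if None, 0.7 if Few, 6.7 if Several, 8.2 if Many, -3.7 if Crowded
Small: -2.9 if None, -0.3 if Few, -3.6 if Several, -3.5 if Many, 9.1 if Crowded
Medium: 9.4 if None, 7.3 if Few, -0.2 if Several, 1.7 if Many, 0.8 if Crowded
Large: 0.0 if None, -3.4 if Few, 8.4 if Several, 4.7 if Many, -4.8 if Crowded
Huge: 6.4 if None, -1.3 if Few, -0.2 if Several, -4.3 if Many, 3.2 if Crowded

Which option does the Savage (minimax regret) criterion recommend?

Column bests: None=9.4, Few=7.3, Several=8.4, Many=8.2, Crowded=9.1.
Tiny regrets: 1.7, 6.6, 1.7, 0.0, 12.8 → max 12.8
Small regrets: 12.3, 7.6, 12.0, 11.7, 0.0 → max 12.3
Medium regrets: 0.0, 0.0, 8.6, 6.5, 8.3 → max 8.6
Large regrets: 9.4, 10.7, 0.0, 3.5, 13.9 → max 13.9
Huge regrets: 3.0, 8.6, 8.6, 12.5, 5.9 → max 12.5
Smallest max regret = 8.6 → Medium.

Medium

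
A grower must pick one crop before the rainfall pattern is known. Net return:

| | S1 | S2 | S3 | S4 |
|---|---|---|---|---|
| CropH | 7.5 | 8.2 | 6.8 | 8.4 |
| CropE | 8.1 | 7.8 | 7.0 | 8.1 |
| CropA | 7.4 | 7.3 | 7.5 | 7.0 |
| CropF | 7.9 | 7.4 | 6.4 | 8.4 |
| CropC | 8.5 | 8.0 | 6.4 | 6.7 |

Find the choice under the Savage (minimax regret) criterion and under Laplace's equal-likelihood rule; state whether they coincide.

Column bests: S1=8.5, S2=8.2, S3=7.5, S4=8.4.
CropH regrets: 1.0, 0.0, 0.7, 0.0 → max 1.0
CropE regrets: 0.4, 0.4, 0.5, 0.3 → max 0.5
CropA regrets: 1.1, 0.9, 0.0, 1.4 → max 1.4
CropF regrets: 0.6, 0.8, 1.1, 0.0 → max 1.1
CropC regrets: 0.0, 0.2, 1.1, 1.7 → max 1.7
Smallest max regret = 0.5 → CropE.
Row averages: CropH=7.725, CropE=7.75, CropA=7.3, CropF=7.525, CropC=7.4
Highest average = 7.75 → CropE.

minimax regret → CropE; laplace → CropE (agree)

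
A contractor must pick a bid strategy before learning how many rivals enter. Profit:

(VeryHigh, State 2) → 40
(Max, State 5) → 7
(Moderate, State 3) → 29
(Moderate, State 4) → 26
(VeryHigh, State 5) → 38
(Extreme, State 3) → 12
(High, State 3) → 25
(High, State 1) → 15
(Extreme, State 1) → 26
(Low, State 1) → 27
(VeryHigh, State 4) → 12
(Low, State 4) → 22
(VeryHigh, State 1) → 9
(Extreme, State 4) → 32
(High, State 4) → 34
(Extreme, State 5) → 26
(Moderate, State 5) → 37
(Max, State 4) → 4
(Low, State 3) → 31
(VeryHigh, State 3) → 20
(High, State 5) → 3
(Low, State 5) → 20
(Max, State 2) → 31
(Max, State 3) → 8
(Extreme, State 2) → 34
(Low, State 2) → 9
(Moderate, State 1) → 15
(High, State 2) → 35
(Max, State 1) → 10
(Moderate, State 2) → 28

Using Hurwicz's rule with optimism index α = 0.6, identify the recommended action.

Low: 0.6·31 + 0.4·9 = 22.2
Moderate: 0.6·37 + 0.4·15 = 28.2
High: 0.6·35 + 0.4·3 = 22.2
VeryHigh: 0.6·40 + 0.4·9 = 27.6
Extreme: 0.6·34 + 0.4·12 = 25.2
Max: 0.6·31 + 0.4·4 = 20.2
Highest Hurwicz score = 28.2 → Moderate.

Moderate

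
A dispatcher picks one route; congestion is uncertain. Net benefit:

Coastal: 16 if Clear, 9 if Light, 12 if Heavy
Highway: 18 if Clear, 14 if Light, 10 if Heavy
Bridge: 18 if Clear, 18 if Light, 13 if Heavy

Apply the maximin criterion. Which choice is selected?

Bridge

Row minima: Coastal=9, Highway=10, Bridge=13
Best worst-case = 13 → Bridge.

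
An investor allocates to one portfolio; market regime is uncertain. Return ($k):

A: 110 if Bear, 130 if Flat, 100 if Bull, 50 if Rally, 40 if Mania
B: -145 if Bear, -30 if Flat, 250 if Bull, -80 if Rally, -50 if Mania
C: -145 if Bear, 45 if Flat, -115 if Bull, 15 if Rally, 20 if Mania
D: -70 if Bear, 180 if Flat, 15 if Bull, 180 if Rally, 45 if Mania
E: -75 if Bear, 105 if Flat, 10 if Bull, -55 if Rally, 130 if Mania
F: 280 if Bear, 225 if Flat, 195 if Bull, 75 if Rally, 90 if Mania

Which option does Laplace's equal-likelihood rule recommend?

Row averages: A=86, B=-11, C=-36, D=70, E=23, F=173
Highest average = 173 → F.

F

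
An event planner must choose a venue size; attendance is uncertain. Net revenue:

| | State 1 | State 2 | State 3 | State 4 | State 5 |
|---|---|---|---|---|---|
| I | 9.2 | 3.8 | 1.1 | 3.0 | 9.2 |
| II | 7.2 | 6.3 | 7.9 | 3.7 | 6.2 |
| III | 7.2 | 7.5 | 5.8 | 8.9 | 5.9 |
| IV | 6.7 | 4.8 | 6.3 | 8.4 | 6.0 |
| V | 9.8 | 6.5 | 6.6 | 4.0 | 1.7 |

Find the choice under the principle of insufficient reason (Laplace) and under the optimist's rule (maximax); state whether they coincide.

laplace → III; maximax → V (disagree)

Row averages: I=5.26, II=6.26, III=7.06, IV=6.44, V=5.72
Highest average = 7.06 → III.
Row maxima: I=9.2, II=7.9, III=8.9, IV=8.4, V=9.8
Best best-case = 9.8 → V.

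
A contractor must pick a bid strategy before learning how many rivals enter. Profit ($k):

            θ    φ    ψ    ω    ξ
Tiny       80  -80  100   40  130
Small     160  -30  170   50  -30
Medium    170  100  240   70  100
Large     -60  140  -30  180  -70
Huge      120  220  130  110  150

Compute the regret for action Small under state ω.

130

Best payoff under ω is 180.
Regret = 180 − 50 = 130.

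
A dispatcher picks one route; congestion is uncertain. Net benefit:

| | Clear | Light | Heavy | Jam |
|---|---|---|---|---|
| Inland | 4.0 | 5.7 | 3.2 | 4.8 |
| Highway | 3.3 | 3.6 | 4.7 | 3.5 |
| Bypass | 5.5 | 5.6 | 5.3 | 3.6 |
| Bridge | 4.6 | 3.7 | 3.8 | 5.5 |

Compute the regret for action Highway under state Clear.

2.2

Best payoff under Clear is 5.5.
Regret = 5.5 − 3.3 = 2.2.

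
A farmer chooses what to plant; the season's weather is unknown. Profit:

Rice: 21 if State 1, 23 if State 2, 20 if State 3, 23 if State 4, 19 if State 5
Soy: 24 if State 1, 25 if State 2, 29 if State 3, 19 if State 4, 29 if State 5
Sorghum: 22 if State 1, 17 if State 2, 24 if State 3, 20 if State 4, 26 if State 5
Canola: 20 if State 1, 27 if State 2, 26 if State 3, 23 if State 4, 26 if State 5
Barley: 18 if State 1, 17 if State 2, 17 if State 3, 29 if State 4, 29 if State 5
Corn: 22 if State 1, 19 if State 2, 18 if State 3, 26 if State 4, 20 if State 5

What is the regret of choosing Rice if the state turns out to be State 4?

Best payoff under State 4 is 29.
Regret = 29 − 23 = 6.

6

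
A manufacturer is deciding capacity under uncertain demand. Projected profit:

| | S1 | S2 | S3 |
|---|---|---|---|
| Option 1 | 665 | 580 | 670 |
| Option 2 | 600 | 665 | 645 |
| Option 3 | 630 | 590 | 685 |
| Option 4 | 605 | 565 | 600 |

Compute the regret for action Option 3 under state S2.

Best payoff under S2 is 665.
Regret = 665 − 590 = 75.

75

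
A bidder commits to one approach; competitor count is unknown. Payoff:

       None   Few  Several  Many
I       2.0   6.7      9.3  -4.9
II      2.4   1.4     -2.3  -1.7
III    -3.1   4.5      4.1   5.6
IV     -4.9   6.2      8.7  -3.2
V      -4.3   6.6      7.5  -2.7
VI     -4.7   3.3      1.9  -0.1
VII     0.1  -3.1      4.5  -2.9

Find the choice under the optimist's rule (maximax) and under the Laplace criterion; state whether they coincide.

Row maxima: I=9.3, II=2.4, III=5.6, IV=8.7, V=7.5, VI=3.3, VII=4.5
Best best-case = 9.3 → I.
Row averages: I=3.275, II=-0.05, III=2.775, IV=1.7, V=1.775, VI=0.1, VII=-0.35
Highest average = 3.275 → I.

maximax → I; laplace → I (agree)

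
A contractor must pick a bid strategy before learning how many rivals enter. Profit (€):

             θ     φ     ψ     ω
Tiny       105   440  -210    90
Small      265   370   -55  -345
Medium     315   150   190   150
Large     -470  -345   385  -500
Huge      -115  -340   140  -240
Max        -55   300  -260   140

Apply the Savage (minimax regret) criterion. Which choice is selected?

Column bests: θ=315, φ=440, ψ=385, ω=150.
Tiny regrets: 210, 0, 595, 60 → max 595
Small regrets: 50, 70, 440, 495 → max 495
Medium regrets: 0, 290, 195, 0 → max 290
Large regrets: 785, 785, 0, 650 → max 785
Huge regrets: 430, 780, 245, 390 → max 780
Max regrets: 370, 140, 645, 10 → max 645
Smallest max regret = 290 → Medium.

Medium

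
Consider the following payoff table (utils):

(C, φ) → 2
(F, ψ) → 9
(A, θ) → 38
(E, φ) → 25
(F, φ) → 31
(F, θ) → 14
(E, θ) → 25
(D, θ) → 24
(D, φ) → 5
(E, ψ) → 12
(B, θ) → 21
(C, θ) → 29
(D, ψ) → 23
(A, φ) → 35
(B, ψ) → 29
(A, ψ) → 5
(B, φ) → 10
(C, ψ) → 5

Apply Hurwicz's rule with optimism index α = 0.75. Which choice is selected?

A

A: 0.75·38 + 0.25·5 = 29.75
B: 0.75·29 + 0.25·10 = 24.25
C: 0.75·29 + 0.25·2 = 22.25
D: 0.75·24 + 0.25·5 = 19.25
E: 0.75·25 + 0.25·12 = 21.75
F: 0.75·31 + 0.25·9 = 25.5
Highest Hurwicz score = 29.75 → A.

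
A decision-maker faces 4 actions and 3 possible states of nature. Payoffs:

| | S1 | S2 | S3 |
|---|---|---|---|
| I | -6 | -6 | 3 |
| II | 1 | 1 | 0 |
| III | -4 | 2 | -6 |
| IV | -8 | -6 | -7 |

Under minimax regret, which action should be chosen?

Column bests: S1=1, S2=2, S3=3.
I regrets: 7, 8, 0 → max 8
II regrets: 0, 1, 3 → max 3
III regrets: 5, 0, 9 → max 9
IV regrets: 9, 8, 10 → max 10
Smallest max regret = 3 → II.

II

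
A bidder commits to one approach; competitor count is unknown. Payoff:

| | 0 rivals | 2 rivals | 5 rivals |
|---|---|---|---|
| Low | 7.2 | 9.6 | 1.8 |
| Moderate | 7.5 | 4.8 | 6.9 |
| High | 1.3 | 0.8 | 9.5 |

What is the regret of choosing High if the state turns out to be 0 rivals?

Best payoff under 0 rivals is 7.5.
Regret = 7.5 − 1.3 = 6.2.

6.2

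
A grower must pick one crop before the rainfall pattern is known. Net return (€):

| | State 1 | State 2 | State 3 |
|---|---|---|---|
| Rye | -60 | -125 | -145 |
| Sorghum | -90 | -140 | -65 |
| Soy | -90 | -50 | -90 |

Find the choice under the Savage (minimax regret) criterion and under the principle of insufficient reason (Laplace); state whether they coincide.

Column bests: State 1=-60, State 2=-50, State 3=-65.
Rye regrets: 0, 75, 80 → max 80
Sorghum regrets: 30, 90, 0 → max 90
Soy regrets: 30, 0, 25 → max 30
Smallest max regret = 30 → Soy.
Row averages: Rye=-110, Sorghum=-295/3, Soy=-230/3
Highest average = -230/3 → Soy.

minimax regret → Soy; laplace → Soy (agree)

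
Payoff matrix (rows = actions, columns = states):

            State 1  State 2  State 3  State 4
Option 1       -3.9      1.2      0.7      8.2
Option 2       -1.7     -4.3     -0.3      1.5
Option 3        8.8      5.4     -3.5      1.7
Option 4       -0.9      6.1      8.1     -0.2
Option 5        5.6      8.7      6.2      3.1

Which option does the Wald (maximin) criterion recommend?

Option 5

Row minima: Option 1=-3.9, Option 2=-4.3, Option 3=-3.5, Option 4=-0.9, Option 5=3.1
Best worst-case = 3.1 → Option 5.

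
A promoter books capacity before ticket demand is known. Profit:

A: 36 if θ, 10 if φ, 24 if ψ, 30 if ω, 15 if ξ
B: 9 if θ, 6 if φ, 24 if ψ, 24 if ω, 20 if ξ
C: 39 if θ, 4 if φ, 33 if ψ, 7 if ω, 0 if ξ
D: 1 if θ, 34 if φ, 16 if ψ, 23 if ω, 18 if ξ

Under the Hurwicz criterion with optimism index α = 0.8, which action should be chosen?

C

A: 0.8·36 + 0.2·10 = 30.8
B: 0.8·24 + 0.2·6 = 20.4
C: 0.8·39 + 0.2·0 = 31.2
D: 0.8·34 + 0.2·1 = 27.4
Highest Hurwicz score = 31.2 → C.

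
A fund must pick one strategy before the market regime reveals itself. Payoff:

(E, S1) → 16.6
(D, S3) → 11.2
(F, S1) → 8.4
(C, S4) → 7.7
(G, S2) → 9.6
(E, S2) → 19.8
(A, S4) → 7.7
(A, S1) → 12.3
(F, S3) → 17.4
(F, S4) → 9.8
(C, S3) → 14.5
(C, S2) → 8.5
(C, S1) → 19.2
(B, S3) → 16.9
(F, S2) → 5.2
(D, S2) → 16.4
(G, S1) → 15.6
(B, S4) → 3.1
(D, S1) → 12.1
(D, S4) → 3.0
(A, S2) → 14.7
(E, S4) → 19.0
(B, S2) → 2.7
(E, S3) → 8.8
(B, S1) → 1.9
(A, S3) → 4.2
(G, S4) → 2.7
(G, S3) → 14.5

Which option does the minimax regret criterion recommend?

E

Column bests: S1=19.2, S2=19.8, S3=17.4, S4=19.0.
A regrets: 6.9, 5.1, 13.2, 11.3 → max 13.2
B regrets: 17.3, 17.1, 0.5, 15.9 → max 17.3
C regrets: 0.0, 11.3, 2.9, 11.3 → max 11.3
D regrets: 7.1, 3.4, 6.2, 16.0 → max 16.0
E regrets: 2.6, 0.0, 8.6, 0.0 → max 8.6
F regrets: 10.8, 14.6, 0.0, 9.2 → max 14.6
G regrets: 3.6, 10.2, 2.9, 16.3 → max 16.3
Smallest max regret = 8.6 → E.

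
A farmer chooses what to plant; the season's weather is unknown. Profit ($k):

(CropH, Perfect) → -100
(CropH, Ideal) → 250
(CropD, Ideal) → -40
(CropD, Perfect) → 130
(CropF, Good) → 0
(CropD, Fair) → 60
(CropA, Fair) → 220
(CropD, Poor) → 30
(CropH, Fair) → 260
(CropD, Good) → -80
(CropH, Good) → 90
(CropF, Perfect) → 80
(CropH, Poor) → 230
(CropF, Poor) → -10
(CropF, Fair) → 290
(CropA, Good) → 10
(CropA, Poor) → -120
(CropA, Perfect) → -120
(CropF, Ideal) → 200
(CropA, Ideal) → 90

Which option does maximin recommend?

Row minima: CropA=-120, CropD=-80, CropF=-10, CropH=-100
Best worst-case = -10 → CropF.

CropF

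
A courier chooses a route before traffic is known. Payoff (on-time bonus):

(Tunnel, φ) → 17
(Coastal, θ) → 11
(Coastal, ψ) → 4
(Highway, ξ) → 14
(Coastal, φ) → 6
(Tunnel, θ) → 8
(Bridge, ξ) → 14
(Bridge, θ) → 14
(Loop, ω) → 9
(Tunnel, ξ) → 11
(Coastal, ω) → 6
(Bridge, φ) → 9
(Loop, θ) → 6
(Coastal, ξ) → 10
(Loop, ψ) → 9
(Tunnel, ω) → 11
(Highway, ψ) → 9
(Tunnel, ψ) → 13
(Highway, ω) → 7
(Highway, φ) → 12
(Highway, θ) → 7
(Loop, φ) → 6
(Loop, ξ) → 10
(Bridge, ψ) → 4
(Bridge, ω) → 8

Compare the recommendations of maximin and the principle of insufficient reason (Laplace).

Row minima: Tunnel=8, Highway=7, Coastal=4, Bridge=4, Loop=6
Best worst-case = 8 → Tunnel.
Row averages: Tunnel=12, Highway=9.8, Coastal=7.4, Bridge=9.8, Loop=8
Highest average = 12 → Tunnel.

maximin → Tunnel; laplace → Tunnel (agree)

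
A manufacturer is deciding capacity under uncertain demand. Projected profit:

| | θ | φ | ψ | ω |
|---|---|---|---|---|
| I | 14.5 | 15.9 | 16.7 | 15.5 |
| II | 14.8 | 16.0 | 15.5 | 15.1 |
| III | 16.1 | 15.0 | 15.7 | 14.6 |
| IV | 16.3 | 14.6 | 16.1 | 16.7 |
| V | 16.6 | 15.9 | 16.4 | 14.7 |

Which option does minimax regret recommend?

Column bests: θ=16.6, φ=16.0, ψ=16.7, ω=16.7.
I regrets: 2.1, 0.1, 0.0, 1.2 → max 2.1
II regrets: 1.8, 0.0, 1.2, 1.6 → max 1.8
III regrets: 0.5, 1.0, 1.0, 2.1 → max 2.1
IV regrets: 0.3, 1.4, 0.6, 0.0 → max 1.4
V regrets: 0.0, 0.1, 0.3, 2.0 → max 2.0
Smallest max regret = 1.4 → IV.

IV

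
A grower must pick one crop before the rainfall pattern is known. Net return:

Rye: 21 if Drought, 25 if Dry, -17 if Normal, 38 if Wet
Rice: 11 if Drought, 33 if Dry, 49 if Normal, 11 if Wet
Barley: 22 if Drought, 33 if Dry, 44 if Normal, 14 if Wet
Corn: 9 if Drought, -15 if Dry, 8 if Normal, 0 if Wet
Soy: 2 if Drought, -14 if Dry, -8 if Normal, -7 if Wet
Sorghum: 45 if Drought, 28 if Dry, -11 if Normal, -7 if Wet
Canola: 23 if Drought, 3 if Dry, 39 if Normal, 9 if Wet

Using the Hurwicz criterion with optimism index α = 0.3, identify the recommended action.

Rye: 0.3·38 + 0.7·(-17) = -0.5
Rice: 0.3·49 + 0.7·11 = 22.4
Barley: 0.3·44 + 0.7·14 = 23
Corn: 0.3·9 + 0.7·(-15) = -7.8
Soy: 0.3·2 + 0.7·(-14) = -9.2
Sorghum: 0.3·45 + 0.7·(-11) = 5.8
Canola: 0.3·39 + 0.7·3 = 13.8
Highest Hurwicz score = 23 → Barley.

Barley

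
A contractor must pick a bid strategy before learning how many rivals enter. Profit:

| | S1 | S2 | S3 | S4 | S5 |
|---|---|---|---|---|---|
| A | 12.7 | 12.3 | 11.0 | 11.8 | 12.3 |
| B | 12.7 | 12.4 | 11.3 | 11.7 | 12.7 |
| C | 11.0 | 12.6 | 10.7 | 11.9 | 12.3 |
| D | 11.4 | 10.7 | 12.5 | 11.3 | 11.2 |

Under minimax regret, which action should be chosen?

Column bests: S1=12.7, S2=12.6, S3=12.5, S4=11.9, S5=12.7.
A regrets: 0.0, 0.3, 1.5, 0.1, 0.4 → max 1.5
B regrets: 0.0, 0.2, 1.2, 0.2, 0.0 → max 1.2
C regrets: 1.7, 0.0, 1.8, 0.0, 0.4 → max 1.8
D regrets: 1.3, 1.9, 0.0, 0.6, 1.5 → max 1.9
Smallest max regret = 1.2 → B.

B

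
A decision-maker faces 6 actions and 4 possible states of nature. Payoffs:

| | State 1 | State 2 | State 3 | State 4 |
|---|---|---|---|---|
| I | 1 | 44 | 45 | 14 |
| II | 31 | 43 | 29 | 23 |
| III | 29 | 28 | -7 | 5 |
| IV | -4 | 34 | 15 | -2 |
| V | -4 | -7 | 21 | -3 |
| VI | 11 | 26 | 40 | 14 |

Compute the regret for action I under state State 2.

0

Best payoff under State 2 is 44.
Regret = 44 − 44 = 0.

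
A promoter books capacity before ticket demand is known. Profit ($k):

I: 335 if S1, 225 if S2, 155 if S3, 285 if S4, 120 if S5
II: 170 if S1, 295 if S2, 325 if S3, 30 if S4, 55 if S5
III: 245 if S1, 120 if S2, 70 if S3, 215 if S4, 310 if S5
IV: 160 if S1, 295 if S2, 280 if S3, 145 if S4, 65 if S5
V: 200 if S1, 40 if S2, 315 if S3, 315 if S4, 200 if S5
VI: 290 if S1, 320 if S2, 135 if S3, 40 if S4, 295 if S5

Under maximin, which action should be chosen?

Row minima: I=120, II=30, III=70, IV=65, V=40, VI=40
Best worst-case = 120 → I.

I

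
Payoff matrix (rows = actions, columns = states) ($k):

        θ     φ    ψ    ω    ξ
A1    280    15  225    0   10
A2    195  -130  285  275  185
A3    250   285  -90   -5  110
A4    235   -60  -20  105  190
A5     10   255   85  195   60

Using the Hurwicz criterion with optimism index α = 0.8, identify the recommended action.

A1: 0.8·280 + 0.2·0 = 224
A2: 0.8·285 + 0.2·(-130) = 202
A3: 0.8·285 + 0.2·(-90) = 210
A4: 0.8·235 + 0.2·(-60) = 176
A5: 0.8·255 + 0.2·10 = 206
Highest Hurwicz score = 224 → A1.

A1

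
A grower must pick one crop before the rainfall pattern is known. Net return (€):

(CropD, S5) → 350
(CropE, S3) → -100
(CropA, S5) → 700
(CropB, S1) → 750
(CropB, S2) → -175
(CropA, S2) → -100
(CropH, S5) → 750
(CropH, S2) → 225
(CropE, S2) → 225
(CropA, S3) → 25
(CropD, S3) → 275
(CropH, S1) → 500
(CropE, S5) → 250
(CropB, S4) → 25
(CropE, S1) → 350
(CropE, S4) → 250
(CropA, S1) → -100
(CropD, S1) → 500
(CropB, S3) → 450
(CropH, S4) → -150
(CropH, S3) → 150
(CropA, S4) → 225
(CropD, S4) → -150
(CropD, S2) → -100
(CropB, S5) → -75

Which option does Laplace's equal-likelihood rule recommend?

CropH

Row averages: CropE=195, CropD=175, CropA=150, CropH=295, CropB=195
Highest average = 295 → CropH.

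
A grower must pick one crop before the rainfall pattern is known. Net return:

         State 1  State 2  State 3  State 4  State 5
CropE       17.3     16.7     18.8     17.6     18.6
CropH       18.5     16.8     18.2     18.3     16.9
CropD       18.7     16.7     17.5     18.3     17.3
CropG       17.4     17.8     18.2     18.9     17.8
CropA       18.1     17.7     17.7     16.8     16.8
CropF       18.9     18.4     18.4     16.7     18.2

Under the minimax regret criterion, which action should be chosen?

Column bests: State 1=18.9, State 2=18.4, State 3=18.8, State 4=18.9, State 5=18.6.
CropE regrets: 1.6, 1.7, 0.0, 1.3, 0.0 → max 1.7
CropH regrets: 0.4, 1.6, 0.6, 0.6, 1.7 → max 1.7
CropD regrets: 0.2, 1.7, 1.3, 0.6, 1.3 → max 1.7
CropG regrets: 1.5, 0.6, 0.6, 0.0, 0.8 → max 1.5
CropA regrets: 0.8, 0.7, 1.1, 2.1, 1.8 → max 2.1
CropF regrets: 0.0, 0.0, 0.4, 2.2, 0.4 → max 2.2
Smallest max regret = 1.5 → CropG.

CropG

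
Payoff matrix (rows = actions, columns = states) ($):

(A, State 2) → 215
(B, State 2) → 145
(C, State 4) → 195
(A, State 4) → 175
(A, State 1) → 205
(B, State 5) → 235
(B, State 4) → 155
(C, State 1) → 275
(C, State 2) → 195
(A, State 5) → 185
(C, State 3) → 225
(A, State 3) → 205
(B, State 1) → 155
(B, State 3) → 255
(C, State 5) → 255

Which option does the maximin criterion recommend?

C

Row minima: A=175, B=145, C=195
Best worst-case = 195 → C.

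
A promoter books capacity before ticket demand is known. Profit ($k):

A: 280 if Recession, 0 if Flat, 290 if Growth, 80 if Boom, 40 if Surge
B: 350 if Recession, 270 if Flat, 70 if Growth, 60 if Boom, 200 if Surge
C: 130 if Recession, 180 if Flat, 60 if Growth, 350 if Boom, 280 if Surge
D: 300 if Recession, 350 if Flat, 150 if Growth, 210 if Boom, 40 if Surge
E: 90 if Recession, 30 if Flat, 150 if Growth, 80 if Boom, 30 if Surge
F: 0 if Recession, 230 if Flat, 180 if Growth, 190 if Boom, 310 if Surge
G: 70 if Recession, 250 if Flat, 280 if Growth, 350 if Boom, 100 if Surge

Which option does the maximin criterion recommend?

Row minima: A=0, B=60, C=60, D=40, E=30, F=0, G=70
Best worst-case = 70 → G.

G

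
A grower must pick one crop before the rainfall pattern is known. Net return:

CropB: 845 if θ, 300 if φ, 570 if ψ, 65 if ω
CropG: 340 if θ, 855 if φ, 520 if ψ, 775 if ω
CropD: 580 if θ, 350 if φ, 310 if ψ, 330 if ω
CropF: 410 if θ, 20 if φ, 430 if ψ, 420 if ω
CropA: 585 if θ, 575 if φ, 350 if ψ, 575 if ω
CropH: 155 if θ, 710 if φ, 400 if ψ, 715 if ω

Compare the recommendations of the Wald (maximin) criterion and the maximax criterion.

maximin → CropA; maximax → CropG (disagree)

Row minima: CropB=65, CropG=340, CropD=310, CropF=20, CropA=350, CropH=155
Best worst-case = 350 → CropA.
Row maxima: CropB=845, CropG=855, CropD=580, CropF=430, CropA=585, CropH=715
Best best-case = 855 → CropG.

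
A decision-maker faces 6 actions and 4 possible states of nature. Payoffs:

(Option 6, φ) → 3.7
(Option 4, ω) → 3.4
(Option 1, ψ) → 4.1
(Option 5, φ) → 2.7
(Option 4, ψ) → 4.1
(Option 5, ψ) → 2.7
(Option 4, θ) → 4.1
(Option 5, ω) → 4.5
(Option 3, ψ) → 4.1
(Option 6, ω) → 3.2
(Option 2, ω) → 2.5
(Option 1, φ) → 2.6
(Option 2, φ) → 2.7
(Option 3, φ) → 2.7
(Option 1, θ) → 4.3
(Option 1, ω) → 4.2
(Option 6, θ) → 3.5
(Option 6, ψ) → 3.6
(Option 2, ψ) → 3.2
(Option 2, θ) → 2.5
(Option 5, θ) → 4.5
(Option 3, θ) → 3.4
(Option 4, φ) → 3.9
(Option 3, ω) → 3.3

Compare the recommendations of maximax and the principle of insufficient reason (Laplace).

maximax → Option 5; laplace → Option 4 (disagree)

Row maxima: Option 1=4.3, Option 2=3.2, Option 3=4.1, Option 4=4.1, Option 5=4.5, Option 6=3.7
Best best-case = 4.5 → Option 5.
Row averages: Option 1=3.8, Option 2=2.725, Option 3=3.375, Option 4=3.875, Option 5=3.6, Option 6=3.5
Highest average = 3.875 → Option 4.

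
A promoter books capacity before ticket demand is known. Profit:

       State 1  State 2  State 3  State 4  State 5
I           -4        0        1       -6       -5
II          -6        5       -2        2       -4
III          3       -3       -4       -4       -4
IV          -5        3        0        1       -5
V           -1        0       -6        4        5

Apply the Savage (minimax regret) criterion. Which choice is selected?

Column bests: State 1=3, State 2=5, State 3=1, State 4=4, State 5=5.
I regrets: 7, 5, 0, 10, 10 → max 10
II regrets: 9, 0, 3, 2, 9 → max 9
III regrets: 0, 8, 5, 8, 9 → max 9
IV regrets: 8, 2, 1, 3, 10 → max 10
V regrets: 4, 5, 7, 0, 0 → max 7
Smallest max regret = 7 → V.

V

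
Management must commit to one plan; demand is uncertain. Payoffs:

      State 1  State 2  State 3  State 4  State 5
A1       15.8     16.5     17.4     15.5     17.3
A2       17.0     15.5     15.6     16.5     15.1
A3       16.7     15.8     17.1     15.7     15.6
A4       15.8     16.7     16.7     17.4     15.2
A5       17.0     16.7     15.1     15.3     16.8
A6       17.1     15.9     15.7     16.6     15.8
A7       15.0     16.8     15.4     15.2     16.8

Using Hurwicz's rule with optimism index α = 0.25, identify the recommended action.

A1: 0.25·17.4 + 0.75·15.5 = 15.975
A2: 0.25·17.0 + 0.75·15.1 = 15.575
A3: 0.25·17.1 + 0.75·15.6 = 15.975
A4: 0.25·17.4 + 0.75·15.2 = 15.75
A5: 0.25·17.0 + 0.75·15.1 = 15.575
A6: 0.25·17.1 + 0.75·15.7 = 16.05
A7: 0.25·16.8 + 0.75·15.0 = 15.45
Highest Hurwicz score = 16.05 → A6.

A6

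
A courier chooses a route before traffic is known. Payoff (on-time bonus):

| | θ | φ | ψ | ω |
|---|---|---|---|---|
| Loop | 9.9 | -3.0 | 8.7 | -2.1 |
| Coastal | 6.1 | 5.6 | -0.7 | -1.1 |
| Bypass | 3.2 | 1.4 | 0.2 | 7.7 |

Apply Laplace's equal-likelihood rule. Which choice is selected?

Row averages: Loop=3.375, Coastal=2.475, Bypass=3.125
Highest average = 3.375 → Loop.

Loop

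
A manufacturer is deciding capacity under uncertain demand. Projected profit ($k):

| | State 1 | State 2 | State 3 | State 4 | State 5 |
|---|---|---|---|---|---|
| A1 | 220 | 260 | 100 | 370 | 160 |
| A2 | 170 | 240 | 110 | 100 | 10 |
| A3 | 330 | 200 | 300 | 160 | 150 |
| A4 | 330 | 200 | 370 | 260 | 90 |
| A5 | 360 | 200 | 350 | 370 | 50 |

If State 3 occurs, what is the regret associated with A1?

270

Best payoff under State 3 is 370.
Regret = 370 − 100 = 270.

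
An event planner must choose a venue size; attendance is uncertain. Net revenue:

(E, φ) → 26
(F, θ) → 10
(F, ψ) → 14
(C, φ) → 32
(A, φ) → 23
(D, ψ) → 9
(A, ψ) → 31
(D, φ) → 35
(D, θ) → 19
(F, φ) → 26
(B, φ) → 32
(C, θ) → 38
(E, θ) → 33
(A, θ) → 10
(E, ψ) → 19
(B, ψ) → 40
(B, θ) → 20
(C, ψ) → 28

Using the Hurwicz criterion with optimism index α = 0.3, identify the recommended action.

C

A: 0.3·31 + 0.7·10 = 16.3
B: 0.3·40 + 0.7·20 = 26
C: 0.3·38 + 0.7·28 = 31
D: 0.3·35 + 0.7·9 = 16.8
E: 0.3·33 + 0.7·19 = 23.2
F: 0.3·26 + 0.7·10 = 14.8
Highest Hurwicz score = 31 → C.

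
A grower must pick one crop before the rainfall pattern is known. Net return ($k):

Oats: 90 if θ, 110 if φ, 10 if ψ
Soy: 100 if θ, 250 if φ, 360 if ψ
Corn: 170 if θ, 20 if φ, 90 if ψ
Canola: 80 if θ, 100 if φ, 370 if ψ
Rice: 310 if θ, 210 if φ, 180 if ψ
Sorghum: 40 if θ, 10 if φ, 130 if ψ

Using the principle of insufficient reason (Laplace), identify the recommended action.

Soy

Row averages: Oats=70, Soy=710/3, Corn=280/3, Canola=550/3, Rice=700/3, Sorghum=60
Highest average = 710/3 → Soy.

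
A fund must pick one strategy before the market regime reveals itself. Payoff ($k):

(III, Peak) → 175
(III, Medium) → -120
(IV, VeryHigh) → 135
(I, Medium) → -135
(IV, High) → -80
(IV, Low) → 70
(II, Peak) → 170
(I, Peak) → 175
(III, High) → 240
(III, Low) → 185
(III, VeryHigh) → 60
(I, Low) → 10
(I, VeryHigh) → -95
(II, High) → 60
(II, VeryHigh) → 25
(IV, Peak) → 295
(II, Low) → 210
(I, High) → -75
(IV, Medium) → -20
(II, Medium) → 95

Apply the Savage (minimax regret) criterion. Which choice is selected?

II

Column bests: Low=210, Medium=95, High=240, VeryHigh=135, Peak=295.
I regrets: 200, 230, 315, 230, 120 → max 315
II regrets: 0, 0, 180, 110, 125 → max 180
III regrets: 25, 215, 0, 75, 120 → max 215
IV regrets: 140, 115, 320, 0, 0 → max 320
Smallest max regret = 180 → II.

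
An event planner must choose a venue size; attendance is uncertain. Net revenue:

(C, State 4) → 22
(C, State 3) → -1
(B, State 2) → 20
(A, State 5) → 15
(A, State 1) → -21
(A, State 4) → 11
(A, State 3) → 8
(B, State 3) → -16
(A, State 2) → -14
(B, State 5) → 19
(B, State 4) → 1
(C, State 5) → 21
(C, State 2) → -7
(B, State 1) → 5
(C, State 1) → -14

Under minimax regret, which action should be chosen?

Column bests: State 1=5, State 2=20, State 3=8, State 4=22, State 5=21.
A regrets: 26, 34, 0, 11, 6 → max 34
B regrets: 0, 0, 24, 21, 2 → max 24
C regrets: 19, 27, 9, 0, 0 → max 27
Smallest max regret = 24 → B.

B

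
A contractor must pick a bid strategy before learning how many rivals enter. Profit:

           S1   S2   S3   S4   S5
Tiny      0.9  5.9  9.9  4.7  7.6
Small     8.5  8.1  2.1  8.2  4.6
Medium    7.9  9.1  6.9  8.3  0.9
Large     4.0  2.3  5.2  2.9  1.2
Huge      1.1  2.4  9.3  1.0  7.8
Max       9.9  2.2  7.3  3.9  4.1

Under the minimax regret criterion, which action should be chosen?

Column bests: S1=9.9, S2=9.1, S3=9.9, S4=8.3, S5=7.8.
Tiny regrets: 9.0, 3.2, 0.0, 3.6, 0.2 → max 9.0
Small regrets: 1.4, 1.0, 7.8, 0.1, 3.2 → max 7.8
Medium regrets: 2.0, 0.0, 3.0, 0.0, 6.9 → max 6.9
Large regrets: 5.9, 6.8, 4.7, 5.4, 6.6 → max 6.8
Huge regrets: 8.8, 6.7, 0.6, 7.3, 0.0 → max 8.8
Max regrets: 0.0, 6.9, 2.6, 4.4, 3.7 → max 6.9
Smallest max regret = 6.8 → Large.

Large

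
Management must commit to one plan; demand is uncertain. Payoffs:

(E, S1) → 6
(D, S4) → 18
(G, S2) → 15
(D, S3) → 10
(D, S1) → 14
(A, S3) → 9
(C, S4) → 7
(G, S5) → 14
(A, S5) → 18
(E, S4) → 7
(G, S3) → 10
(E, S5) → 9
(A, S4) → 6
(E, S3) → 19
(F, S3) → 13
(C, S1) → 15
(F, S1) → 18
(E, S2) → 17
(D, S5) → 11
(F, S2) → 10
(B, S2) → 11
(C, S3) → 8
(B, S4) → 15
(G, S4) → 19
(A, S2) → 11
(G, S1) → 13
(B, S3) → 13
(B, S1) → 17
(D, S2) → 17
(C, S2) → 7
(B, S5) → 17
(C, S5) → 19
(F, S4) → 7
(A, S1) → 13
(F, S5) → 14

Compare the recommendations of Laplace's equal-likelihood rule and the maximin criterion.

laplace → B; maximin → B (agree)

Row averages: A=11.4, B=14.6, C=11.2, D=14, E=11.6, F=12.4, G=14.2
Highest average = 14.6 → B.
Row minima: A=6, B=11, C=7, D=10, E=6, F=7, G=10
Best worst-case = 11 → B.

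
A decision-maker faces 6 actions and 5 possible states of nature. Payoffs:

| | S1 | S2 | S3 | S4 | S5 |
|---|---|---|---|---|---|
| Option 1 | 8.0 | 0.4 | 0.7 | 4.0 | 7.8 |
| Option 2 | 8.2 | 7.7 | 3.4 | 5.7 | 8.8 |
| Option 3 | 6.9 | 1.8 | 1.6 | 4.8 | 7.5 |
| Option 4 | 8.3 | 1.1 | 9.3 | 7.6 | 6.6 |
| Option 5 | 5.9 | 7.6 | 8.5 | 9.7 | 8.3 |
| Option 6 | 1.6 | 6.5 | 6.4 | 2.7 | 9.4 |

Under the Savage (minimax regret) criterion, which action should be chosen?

Column bests: S1=8.3, S2=7.7, S3=9.3, S4=9.7, S5=9.4.
Option 1 regrets: 0.3, 7.3, 8.6, 5.7, 1.6 → max 8.6
Option 2 regrets: 0.1, 0.0, 5.9, 4.0, 0.6 → max 5.9
Option 3 regrets: 1.4, 5.9, 7.7, 4.9, 1.9 → max 7.7
Option 4 regrets: 0.0, 6.6, 0.0, 2.1, 2.8 → max 6.6
Option 5 regrets: 2.4, 0.1, 0.8, 0.0, 1.1 → max 2.4
Option 6 regrets: 6.7, 1.2, 2.9, 7.0, 0.0 → max 7.0
Smallest max regret = 2.4 → Option 5.

Option 5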